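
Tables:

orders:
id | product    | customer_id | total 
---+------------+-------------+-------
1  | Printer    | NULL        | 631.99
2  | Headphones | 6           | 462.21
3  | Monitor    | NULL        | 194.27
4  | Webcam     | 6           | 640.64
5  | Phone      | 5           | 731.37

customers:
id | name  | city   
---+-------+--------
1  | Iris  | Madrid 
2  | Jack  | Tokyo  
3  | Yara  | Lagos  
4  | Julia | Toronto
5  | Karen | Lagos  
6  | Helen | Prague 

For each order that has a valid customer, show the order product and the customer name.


INNER JOIN keeps only orders rows whose customer_id matches an id in customers. Walk through each order:
  - order 1 (Printer): customer_id=NULL, no match -> dropped
  - order 2 (Headphones): customer_id=6 -> matches Helen
  - order 3 (Monitor): customer_id=NULL, no match -> dropped
  - order 4 (Webcam): customer_id=6 -> matches Helen
  - order 5 (Phone): customer_id=5 -> matches Karen
So 2 of 5 rows are dropped.

SQL:
SELECT a.product, b.name AS customer
FROM orders a
INNER JOIN customers b ON a.customer_id = b.id

Result:
product    | customer
-----------+---------
Headphones | Helen   
Webcam     | Helen   
Phone      | Karen   


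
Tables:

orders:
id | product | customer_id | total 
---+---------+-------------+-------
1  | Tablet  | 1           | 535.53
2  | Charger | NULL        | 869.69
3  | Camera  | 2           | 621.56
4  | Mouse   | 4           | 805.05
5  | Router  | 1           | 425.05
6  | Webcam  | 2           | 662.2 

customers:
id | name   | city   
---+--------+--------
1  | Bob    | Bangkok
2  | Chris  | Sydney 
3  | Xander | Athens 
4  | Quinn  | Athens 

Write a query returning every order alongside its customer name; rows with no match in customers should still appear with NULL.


LEFT JOIN keeps every row from orders (the left table); where customer_id has no match in customers, the customer columns become NULL. Walk through each order:
  - order 1 (Tablet): customer_id=1 -> matches Bob
  - order 2 (Charger): customer_id=NULL, no match -> kept with NULL
  - order 3 (Camera): customer_id=2 -> matches Chris
  - order 4 (Mouse): customer_id=4 -> matches Quinn
  - order 5 (Router): customer_id=1 -> matches Bob
  - order 6 (Webcam): customer_id=2 -> matches Chris
All 6 rows appear; 1 has NULL customer.

SQL:
SELECT a.product, b.name AS customer
FROM orders a
LEFT JOIN customers b ON a.customer_id = b.id

Result:
product | customer
--------+---------
Tablet  | Bob     
Charger | NULL    
Camera  | Chris   
Mouse   | Quinn   
Router  | Bob     
Webcam  | Chris   


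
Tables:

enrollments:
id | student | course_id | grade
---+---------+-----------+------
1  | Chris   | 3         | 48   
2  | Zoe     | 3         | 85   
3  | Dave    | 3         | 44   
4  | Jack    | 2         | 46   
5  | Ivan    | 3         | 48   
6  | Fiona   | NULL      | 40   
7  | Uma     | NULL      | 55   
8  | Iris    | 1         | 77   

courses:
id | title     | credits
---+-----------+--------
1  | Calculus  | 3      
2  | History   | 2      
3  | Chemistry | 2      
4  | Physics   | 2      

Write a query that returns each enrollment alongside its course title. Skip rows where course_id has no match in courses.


INNER JOIN keeps only enrollments rows whose course_id matches an id in courses. Walk through each enrollment:
  - enrollment 1 (Chris): course_id=3 -> matches Chemistry
  - enrollment 2 (Zoe): course_id=3 -> matches Chemistry
  - enrollment 3 (Dave): course_id=3 -> matches Chemistry
  - enrollment 4 (Jack): course_id=2 -> matches History
  - enrollment 5 (Ivan): course_id=3 -> matches Chemistry
  - enrollment 6 (Fiona): course_id=NULL, no match -> dropped
  - enrollment 7 (Uma): course_id=NULL, no match -> dropped
  - enrollment 8 (Iris): course_id=1 -> matches Calculus
So 2 of 8 rows are dropped.

SQL:
SELECT a.student, b.title AS course
FROM enrollments a
INNER JOIN courses b ON a.course_id = b.id

Result:
student | course   
--------+----------
Chris   | Chemistry
Zoe     | Chemistry
Dave    | Chemistry
Jack    | History  
Ivan    | Chemistry
Iris    | Calculus 


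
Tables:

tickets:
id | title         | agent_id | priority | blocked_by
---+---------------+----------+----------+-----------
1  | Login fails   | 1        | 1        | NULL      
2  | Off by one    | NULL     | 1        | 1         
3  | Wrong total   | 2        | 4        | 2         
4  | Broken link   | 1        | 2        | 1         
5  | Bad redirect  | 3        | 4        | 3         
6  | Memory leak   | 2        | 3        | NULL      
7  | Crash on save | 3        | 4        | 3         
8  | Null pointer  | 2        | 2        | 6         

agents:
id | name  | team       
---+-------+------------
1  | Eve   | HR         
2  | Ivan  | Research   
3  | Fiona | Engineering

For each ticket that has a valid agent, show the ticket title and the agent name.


INNER JOIN keeps only tickets rows whose agent_id matches an id in agents. Walk through each ticket:
  - ticket 1 (Login fails): agent_id=1 -> matches Eve
  - ticket 2 (Off by one): agent_id=NULL, no match -> dropped
  - ticket 3 (Wrong total): agent_id=2 -> matches Ivan
  - ticket 4 (Broken link): agent_id=1 -> matches Eve
  - ticket 5 (Bad redirect): agent_id=3 -> matches Fiona
  - ticket 6 (Memory leak): agent_id=2 -> matches Ivan
  - ticket 7 (Crash on save): agent_id=3 -> matches Fiona
  - ticket 8 (Null pointer): agent_id=2 -> matches Ivan
So 1 of 8 rows is dropped.

SQL:
SELECT a.title, b.name AS agent
FROM tickets a
INNER JOIN agents b ON a.agent_id = b.id

Result:
title         | agent
--------------+------
Login fails   | Eve  
Wrong total   | Ivan 
Broken link   | Eve  
Bad redirect  | Fiona
Memory leak   | Ivan 
Crash on save | Fiona
Null pointer  | Ivan 


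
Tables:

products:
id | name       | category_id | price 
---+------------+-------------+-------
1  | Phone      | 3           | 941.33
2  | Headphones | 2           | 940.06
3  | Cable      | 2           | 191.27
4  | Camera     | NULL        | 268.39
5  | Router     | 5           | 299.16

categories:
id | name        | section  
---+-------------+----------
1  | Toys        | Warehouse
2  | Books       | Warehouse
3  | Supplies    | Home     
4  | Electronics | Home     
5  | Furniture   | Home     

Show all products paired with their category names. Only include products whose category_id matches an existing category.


INNER JOIN keeps only products rows whose category_id matches an id in categories. Walk through each product:
  - product 1 (Phone): category_id=3 -> matches Supplies
  - product 2 (Headphones): category_id=2 -> matches Books
  - product 3 (Cable): category_id=2 -> matches Books
  - product 4 (Camera): category_id=NULL, no match -> dropped
  - product 5 (Router): category_id=5 -> matches Furniture
So 1 of 5 rows is dropped.

SQL:
SELECT a.name, b.name AS category
FROM products a
INNER JOIN categories b ON a.category_id = b.id

Result:
name       | category 
-----------+----------
Phone      | Supplies 
Headphones | Books    
Cable      | Books    
Router     | Furniture


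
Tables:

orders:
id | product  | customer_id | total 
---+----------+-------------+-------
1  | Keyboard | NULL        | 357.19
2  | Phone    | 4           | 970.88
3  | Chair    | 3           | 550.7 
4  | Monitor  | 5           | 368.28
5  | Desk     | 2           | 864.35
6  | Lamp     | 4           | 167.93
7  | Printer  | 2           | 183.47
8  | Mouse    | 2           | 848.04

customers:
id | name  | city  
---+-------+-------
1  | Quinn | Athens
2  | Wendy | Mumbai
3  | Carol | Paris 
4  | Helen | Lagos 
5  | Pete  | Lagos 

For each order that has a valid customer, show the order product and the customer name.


INNER JOIN keeps only orders rows whose customer_id matches an id in customers. Walk through each order:
  - order 1 (Keyboard): customer_id=NULL, no match -> dropped
  - order 2 (Phone): customer_id=4 -> matches Helen
  - order 3 (Chair): customer_id=3 -> matches Carol
  - order 4 (Monitor): customer_id=5 -> matches Pete
  - order 5 (Desk): customer_id=2 -> matches Wendy
  - order 6 (Lamp): customer_id=4 -> matches Helen
  - order 7 (Printer): customer_id=2 -> matches Wendy
  - order 8 (Mouse): customer_id=2 -> matches Wendy
So 1 of 8 rows is dropped.

SQL:
SELECT a.product, b.name AS customer
FROM orders a
INNER JOIN customers b ON a.customer_id = b.id

Result:
product | customer
--------+---------
Phone   | Helen   
Chair   | Carol   
Monitor | Pete    
Desk    | Wendy   
Lamp    | Helen   
Printer | Wendy   
Mouse   | Wendy   


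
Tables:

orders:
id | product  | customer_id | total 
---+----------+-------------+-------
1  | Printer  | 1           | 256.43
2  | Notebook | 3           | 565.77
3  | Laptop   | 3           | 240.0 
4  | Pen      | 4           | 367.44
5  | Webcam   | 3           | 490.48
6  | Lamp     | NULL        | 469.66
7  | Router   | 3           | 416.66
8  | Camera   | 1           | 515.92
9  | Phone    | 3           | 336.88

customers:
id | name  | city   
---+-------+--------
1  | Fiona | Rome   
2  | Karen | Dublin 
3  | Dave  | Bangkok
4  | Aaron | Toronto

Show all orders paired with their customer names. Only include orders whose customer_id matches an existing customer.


INNER JOIN keeps only orders rows whose customer_id matches an id in customers. Walk through each order:
  - order 1 (Printer): customer_id=1 -> matches Fiona
  - order 2 (Notebook): customer_id=3 -> matches Dave
  - order 3 (Laptop): customer_id=3 -> matches Dave
  - order 4 (Pen): customer_id=4 -> matches Aaron
  - order 5 (Webcam): customer_id=3 -> matches Dave
  - order 6 (Lamp): customer_id=NULL, no match -> dropped
  - order 7 (Router): customer_id=3 -> matches Dave
  - order 8 (Camera): customer_id=1 -> matches Fiona
  - order 9 (Phone): customer_id=3 -> matches Dave
So 1 of 9 rows is dropped.

SQL:
SELECT a.product, b.name AS customer
FROM orders a
INNER JOIN customers b ON a.customer_id = b.id

Result:
product  | customer
---------+---------
Printer  | Fiona   
Notebook | Dave    
Laptop   | Dave    
Pen      | Aaron   
Webcam   | Dave    
Router   | Dave    
Camera   | Fiona   
Phone    | Dave    


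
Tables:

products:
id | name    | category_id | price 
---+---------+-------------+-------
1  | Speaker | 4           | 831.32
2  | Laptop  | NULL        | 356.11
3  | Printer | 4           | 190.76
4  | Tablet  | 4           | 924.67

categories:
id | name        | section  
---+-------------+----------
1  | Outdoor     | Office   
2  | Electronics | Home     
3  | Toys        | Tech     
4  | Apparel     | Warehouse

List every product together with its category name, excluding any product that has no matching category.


INNER JOIN keeps only products rows whose category_id matches an id in categories. Walk through each product:
  - product 1 (Speaker): category_id=4 -> matches Apparel
  - product 2 (Laptop): category_id=NULL, no match -> dropped
  - product 3 (Printer): category_id=4 -> matches Apparel
  - product 4 (Tablet): category_id=4 -> matches Apparel
So 1 of 4 rows is dropped.

SQL:
SELECT a.name, b.name AS category
FROM products a
INNER JOIN categories b ON a.category_id = b.id

Result:
name    | category
--------+---------
Speaker | Apparel 
Printer | Apparel 
Tablet  | Apparel 


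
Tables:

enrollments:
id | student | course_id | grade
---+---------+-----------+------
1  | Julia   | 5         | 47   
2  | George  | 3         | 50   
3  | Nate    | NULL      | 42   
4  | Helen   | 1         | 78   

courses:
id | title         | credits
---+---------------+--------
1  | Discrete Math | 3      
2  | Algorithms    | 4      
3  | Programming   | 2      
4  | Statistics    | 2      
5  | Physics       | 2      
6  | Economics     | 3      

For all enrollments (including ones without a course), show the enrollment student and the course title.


LEFT JOIN keeps every row from enrollments (the left table); where course_id has no match in courses, the course columns become NULL. Walk through each enrollment:
  - enrollment 1 (Julia): course_id=5 -> matches Physics
  - enrollment 2 (George): course_id=3 -> matches Programming
  - enrollment 3 (Nate): course_id=NULL, no match -> kept with NULL
  - enrollment 4 (Helen): course_id=1 -> matches Discrete Math
All 4 rows appear; 1 has NULL course.

SQL:
SELECT a.student, b.title AS course
FROM enrollments a
LEFT JOIN courses b ON a.course_id = b.id

Result:
student | course       
--------+--------------
Julia   | Physics      
George  | Programming  
Nate    | NULL         
Helen   | Discrete Math


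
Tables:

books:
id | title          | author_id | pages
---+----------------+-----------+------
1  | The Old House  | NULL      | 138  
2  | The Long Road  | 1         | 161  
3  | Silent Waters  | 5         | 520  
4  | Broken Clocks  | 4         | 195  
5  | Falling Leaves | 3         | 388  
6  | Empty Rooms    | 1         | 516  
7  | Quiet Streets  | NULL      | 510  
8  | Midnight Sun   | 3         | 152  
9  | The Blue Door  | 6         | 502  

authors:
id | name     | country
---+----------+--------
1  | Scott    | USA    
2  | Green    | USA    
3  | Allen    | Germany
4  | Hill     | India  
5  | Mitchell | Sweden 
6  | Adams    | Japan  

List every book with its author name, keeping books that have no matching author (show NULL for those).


LEFT JOIN keeps every row from books (the left table); where author_id has no match in authors, the author columns become NULL. Walk through each book:
  - book 1 (The Old House): author_id=NULL, no match -> kept with NULL
  - book 2 (The Long Road): author_id=1 -> matches Scott
  - book 3 (Silent Waters): author_id=5 -> matches Mitchell
  - book 4 (Broken Clocks): author_id=4 -> matches Hill
  - book 5 (Falling Leaves): author_id=3 -> matches Allen
  - book 6 (Empty Rooms): author_id=1 -> matches Scott
  - book 7 (Quiet Streets): author_id=NULL, no match -> kept with NULL
  - book 8 (Midnight Sun): author_id=3 -> matches Allen
  - book 9 (The Blue Door): author_id=6 -> matches Adams
All 9 rows appear; 2 have NULL author.

SQL:
SELECT a.title, b.name AS author
FROM books a
LEFT JOIN authors b ON a.author_id = b.id

Result:
title          | author  
---------------+---------
The Old House  | NULL    
The Long Road  | Scott   
Silent Waters  | Mitchell
Broken Clocks  | Hill    
Falling Leaves | Allen   
Empty Rooms    | Scott   
Quiet Streets  | NULL    
Midnight Sun   | Allen   
The Blue Door  | Adams   


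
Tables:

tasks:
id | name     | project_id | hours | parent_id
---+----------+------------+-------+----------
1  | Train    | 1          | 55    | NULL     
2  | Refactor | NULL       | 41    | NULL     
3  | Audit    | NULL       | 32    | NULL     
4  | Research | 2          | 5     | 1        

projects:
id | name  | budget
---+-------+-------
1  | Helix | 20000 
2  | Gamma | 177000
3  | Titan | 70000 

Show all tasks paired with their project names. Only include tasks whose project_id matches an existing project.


INNER JOIN keeps only tasks rows whose project_id matches an id in projects. Walk through each task:
  - task 1 (Train): project_id=1 -> matches Helix
  - task 2 (Refactor): project_id=NULL, no match -> dropped
  - task 3 (Audit): project_id=NULL, no match -> dropped
  - task 4 (Research): project_id=2 -> matches Gamma
So 2 of 4 rows are dropped.

SQL:
SELECT a.name, b.name AS project
FROM tasks a
INNER JOIN projects b ON a.project_id = b.id

Result:
name     | project
---------+--------
Train    | Helix  
Research | Gamma  


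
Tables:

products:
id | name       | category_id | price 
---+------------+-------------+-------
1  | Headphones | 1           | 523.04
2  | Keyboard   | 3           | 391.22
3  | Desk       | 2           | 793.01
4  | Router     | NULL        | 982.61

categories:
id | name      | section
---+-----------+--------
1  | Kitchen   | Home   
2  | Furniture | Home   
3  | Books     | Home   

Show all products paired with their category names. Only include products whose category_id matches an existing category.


INNER JOIN keeps only products rows whose category_id matches an id in categories. Walk through each product:
  - product 1 (Headphones): category_id=1 -> matches Kitchen
  - product 2 (Keyboard): category_id=3 -> matches Books
  - product 3 (Desk): category_id=2 -> matches Furniture
  - product 4 (Router): category_id=NULL, no match -> dropped
So 1 of 4 rows is dropped.

SQL:
SELECT a.name, b.name AS category
FROM products a
INNER JOIN categories b ON a.category_id = b.id

Result:
name       | category 
-----------+----------
Headphones | Kitchen  
Keyboard   | Books    
Desk       | Furniture


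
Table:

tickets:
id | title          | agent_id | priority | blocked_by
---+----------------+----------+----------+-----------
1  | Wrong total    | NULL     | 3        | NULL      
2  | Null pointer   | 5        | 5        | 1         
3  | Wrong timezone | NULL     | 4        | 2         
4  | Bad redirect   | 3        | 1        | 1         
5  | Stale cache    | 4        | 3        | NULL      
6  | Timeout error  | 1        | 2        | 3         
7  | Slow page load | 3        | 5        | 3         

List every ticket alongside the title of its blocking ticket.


This is a self-join: tickets is joined to a second copy of itself, matching each row's blocked_by to another row's id. Use LEFT JOIN so rows with blocked_by=NULL are kept.
  - ticket 1 (Wrong total): blocked_by=NULL -> NULL
  - ticket 2 (Null pointer): blocked_by=1 -> Wrong total
  - ticket 3 (Wrong timezone): blocked_by=2 -> Null pointer
  - ticket 4 (Bad redirect): blocked_by=1 -> Wrong total
  - ticket 5 (Stale cache): blocked_by=NULL -> NULL
  - ticket 6 (Timeout error): blocked_by=3 -> Wrong timezone
  - ticket 7 (Slow page load): blocked_by=3 -> Wrong timezone

SQL:
SELECT a.title AS item, b.title AS blocked_by
FROM tickets a
LEFT JOIN tickets b ON a.blocked_by = b.id

Result:
item           | blocked_by    
---------------+---------------
Wrong total    | NULL          
Null pointer   | Wrong total   
Wrong timezone | Null pointer  
Bad redirect   | Wrong total   
Stale cache    | NULL          
Timeout error  | Wrong timezone
Slow page load | Wrong timezone


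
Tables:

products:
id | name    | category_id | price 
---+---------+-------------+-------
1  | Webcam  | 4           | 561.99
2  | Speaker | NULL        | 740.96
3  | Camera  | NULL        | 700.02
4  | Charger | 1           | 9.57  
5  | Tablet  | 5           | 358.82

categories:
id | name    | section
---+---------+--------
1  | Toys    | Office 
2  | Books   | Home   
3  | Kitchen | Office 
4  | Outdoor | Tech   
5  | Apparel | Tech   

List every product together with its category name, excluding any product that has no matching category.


INNER JOIN keeps only products rows whose category_id matches an id in categories. Walk through each product:
  - product 1 (Webcam): category_id=4 -> matches Outdoor
  - product 2 (Speaker): category_id=NULL, no match -> dropped
  - product 3 (Camera): category_id=NULL, no match -> dropped
  - product 4 (Charger): category_id=1 -> matches Toys
  - product 5 (Tablet): category_id=5 -> matches Apparel
So 2 of 5 rows are dropped.

SQL:
SELECT a.name, b.name AS category
FROM products a
INNER JOIN categories b ON a.category_id = b.id

Result:
name    | category
--------+---------
Webcam  | Outdoor 
Charger | Toys    
Tablet  | Apparel 


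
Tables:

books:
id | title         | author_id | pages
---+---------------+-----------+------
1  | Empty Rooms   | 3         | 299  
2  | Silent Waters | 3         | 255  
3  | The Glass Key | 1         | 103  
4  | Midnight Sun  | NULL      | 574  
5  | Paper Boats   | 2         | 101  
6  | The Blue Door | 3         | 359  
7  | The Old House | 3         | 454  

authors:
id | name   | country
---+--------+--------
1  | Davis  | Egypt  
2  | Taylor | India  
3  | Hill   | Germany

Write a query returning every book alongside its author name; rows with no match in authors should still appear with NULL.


LEFT JOIN keeps every row from books (the left table); where author_id has no match in authors, the author columns become NULL. Walk through each book:
  - book 1 (Empty Rooms): author_id=3 -> matches Hill
  - book 2 (Silent Waters): author_id=3 -> matches Hill
  - book 3 (The Glass Key): author_id=1 -> matches Davis
  - book 4 (Midnight Sun): author_id=NULL, no match -> kept with NULL
  - book 5 (Paper Boats): author_id=2 -> matches Taylor
  - book 6 (The Blue Door): author_id=3 -> matches Hill
  - book 7 (The Old House): author_id=3 -> matches Hill
All 7 rows appear; 1 has NULL author.

SQL:
SELECT a.title, b.name AS author
FROM books a
LEFT JOIN authors b ON a.author_id = b.id

Result:
title         | author
--------------+-------
Empty Rooms   | Hill  
Silent Waters | Hill  
The Glass Key | Davis 
Midnight Sun  | NULL  
Paper Boats   | Taylor
The Blue Door | Hill  
The Old House | Hill  


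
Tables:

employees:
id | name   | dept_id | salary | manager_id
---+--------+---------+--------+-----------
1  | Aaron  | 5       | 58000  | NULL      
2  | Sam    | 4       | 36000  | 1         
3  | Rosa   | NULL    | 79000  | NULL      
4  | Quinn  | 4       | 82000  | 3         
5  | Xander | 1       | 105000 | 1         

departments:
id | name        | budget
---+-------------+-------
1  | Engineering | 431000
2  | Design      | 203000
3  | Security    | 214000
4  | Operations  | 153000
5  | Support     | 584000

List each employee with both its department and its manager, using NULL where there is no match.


Two LEFT JOINs from the same base table employees: one to departments via dept_id, one to employees itself via manager_id. Both are LEFT so every employee is preserved.
Match against departments:
  - employee 1 (Aaron): dept_id=5 -> matches Support
  - employee 2 (Sam): dept_id=4 -> matches Operations
  - employee 3 (Rosa): dept_id=NULL, no match -> kept with NULL
  - employee 4 (Quinn): dept_id=4 -> matches Operations
  - employee 5 (Xander): dept_id=1 -> matches Engineering
Match against employees (self):
  - employee 1 (Aaron): manager_id=NULL -> NULL
  - employee 2 (Sam): manager_id=1 -> Aaron
  - employee 3 (Rosa): manager_id=NULL -> NULL
  - employee 4 (Quinn): manager_id=3 -> Rosa
  - employee 5 (Xander): manager_id=1 -> Aaron

SQL:
SELECT a.name, b.name AS department, c.name AS manager
FROM employees a
LEFT JOIN departments b ON a.dept_id = b.id
LEFT JOIN employees c ON a.manager_id = c.id

Result:
name   | department  | manager
-------+-------------+--------
Aaron  | Support     | NULL   
Sam    | Operations  | Aaron  
Rosa   | NULL        | NULL   
Quinn  | Operations  | Rosa   
Xander | Engineering | Aaron  


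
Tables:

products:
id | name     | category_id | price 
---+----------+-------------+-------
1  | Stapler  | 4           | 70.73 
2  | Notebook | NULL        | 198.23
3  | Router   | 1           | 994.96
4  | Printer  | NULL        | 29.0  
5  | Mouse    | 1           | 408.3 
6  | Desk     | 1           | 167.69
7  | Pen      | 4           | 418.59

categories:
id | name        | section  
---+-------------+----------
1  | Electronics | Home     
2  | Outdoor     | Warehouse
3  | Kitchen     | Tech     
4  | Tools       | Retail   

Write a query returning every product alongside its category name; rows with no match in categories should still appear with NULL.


LEFT JOIN keeps every row from products (the left table); where category_id has no match in categories, the category columns become NULL. Walk through each product:
  - product 1 (Stapler): category_id=4 -> matches Tools
  - product 2 (Notebook): category_id=NULL, no match -> kept with NULL
  - product 3 (Router): category_id=1 -> matches Electronics
  - product 4 (Printer): category_id=NULL, no match -> kept with NULL
  - product 5 (Mouse): category_id=1 -> matches Electronics
  - product 6 (Desk): category_id=1 -> matches Electronics
  - product 7 (Pen): category_id=4 -> matches Tools
All 7 rows appear; 2 have NULL category.

SQL:
SELECT a.name, b.name AS category
FROM products a
LEFT JOIN categories b ON a.category_id = b.id

Result:
name     | category   
---------+------------
Stapler  | Tools      
Notebook | NULL       
Router   | Electronics
Printer  | NULL       
Mouse    | Electronics
Desk     | Electronics
Pen      | Tools      


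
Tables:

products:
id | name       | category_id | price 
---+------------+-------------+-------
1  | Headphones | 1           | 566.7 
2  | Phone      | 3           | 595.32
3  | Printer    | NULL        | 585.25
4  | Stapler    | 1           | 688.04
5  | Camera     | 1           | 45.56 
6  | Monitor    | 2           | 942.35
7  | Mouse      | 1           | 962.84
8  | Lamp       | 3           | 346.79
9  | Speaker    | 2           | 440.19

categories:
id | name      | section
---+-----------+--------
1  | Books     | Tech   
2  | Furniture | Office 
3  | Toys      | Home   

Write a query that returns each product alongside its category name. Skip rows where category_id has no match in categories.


INNER JOIN keeps only products rows whose category_id matches an id in categories. Walk through each product:
  - product 1 (Headphones): category_id=1 -> matches Books
  - product 2 (Phone): category_id=3 -> matches Toys
  - product 3 (Printer): category_id=NULL, no match -> dropped
  - product 4 (Stapler): category_id=1 -> matches Books
  - product 5 (Camera): category_id=1 -> matches Books
  - product 6 (Monitor): category_id=2 -> matches Furniture
  - product 7 (Mouse): category_id=1 -> matches Books
  - product 8 (Lamp): category_id=3 -> matches Toys
  - product 9 (Speaker): category_id=2 -> matches Furniture
So 1 of 9 rows is dropped.

SQL:
SELECT a.name, b.name AS category
FROM products a
INNER JOIN categories b ON a.category_id = b.id

Result:
name       | category 
-----------+----------
Headphones | Books    
Phone      | Toys     
Stapler    | Books    
Camera     | Books    
Monitor    | Furniture
Mouse      | Books    
Lamp       | Toys     
Speaker    | Furniture


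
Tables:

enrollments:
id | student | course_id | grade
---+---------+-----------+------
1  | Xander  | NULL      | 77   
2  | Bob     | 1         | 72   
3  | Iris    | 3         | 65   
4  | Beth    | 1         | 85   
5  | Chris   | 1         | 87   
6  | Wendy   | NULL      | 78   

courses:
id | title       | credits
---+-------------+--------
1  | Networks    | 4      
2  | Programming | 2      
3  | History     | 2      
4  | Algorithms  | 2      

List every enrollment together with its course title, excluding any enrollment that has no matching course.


INNER JOIN keeps only enrollments rows whose course_id matches an id in courses. Walk through each enrollment:
  - enrollment 1 (Xander): course_id=NULL, no match -> dropped
  - enrollment 2 (Bob): course_id=1 -> matches Networks
  - enrollment 3 (Iris): course_id=3 -> matches History
  - enrollment 4 (Beth): course_id=1 -> matches Networks
  - enrollment 5 (Chris): course_id=1 -> matches Networks
  - enrollment 6 (Wendy): course_id=NULL, no match -> dropped
So 2 of 6 rows are dropped.

SQL:
SELECT a.student, b.title AS course
FROM enrollments a
INNER JOIN courses b ON a.course_id = b.id

Result:
student | course  
--------+---------
Bob     | Networks
Iris    | History 
Beth    | Networks
Chris   | Networks


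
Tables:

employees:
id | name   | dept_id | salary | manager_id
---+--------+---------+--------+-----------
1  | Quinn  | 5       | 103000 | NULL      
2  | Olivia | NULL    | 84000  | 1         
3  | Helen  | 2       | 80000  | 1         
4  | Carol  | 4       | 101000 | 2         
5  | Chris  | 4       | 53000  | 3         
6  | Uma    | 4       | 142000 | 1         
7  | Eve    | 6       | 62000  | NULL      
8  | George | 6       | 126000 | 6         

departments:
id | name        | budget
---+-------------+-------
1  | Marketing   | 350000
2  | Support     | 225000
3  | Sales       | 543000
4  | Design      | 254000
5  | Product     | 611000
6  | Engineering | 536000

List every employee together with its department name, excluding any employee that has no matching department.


INNER JOIN keeps only employees rows whose dept_id matches an id in departments. Walk through each employee:
  - employee 1 (Quinn): dept_id=5 -> matches Product
  - employee 2 (Olivia): dept_id=NULL, no match -> dropped
  - employee 3 (Helen): dept_id=2 -> matches Support
  - employee 4 (Carol): dept_id=4 -> matches Design
  - employee 5 (Chris): dept_id=4 -> matches Design
  - employee 6 (Uma): dept_id=4 -> matches Design
  - employee 7 (Eve): dept_id=6 -> matches Engineering
  - employee 8 (George): dept_id=6 -> matches Engineering
So 1 of 8 rows is dropped.

SQL:
SELECT a.name, b.name AS department
FROM employees a
INNER JOIN departments b ON a.dept_id = b.id

Result:
name   | department 
-------+------------
Quinn  | Product    
Helen  | Support    
Carol  | Design     
Chris  | Design     
Uma    | Design     
Eve    | Engineering
George | Engineering


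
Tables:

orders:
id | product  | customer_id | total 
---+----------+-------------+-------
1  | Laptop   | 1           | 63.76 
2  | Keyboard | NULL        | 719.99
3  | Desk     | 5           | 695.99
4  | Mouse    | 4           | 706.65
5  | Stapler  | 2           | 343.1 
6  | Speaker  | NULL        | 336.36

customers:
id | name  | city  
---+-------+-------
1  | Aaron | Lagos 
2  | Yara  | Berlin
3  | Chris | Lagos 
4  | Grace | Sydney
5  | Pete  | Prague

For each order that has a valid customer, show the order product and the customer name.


INNER JOIN keeps only orders rows whose customer_id matches an id in customers. Walk through each order:
  - order 1 (Laptop): customer_id=1 -> matches Aaron
  - order 2 (Keyboard): customer_id=NULL, no match -> dropped
  - order 3 (Desk): customer_id=5 -> matches Pete
  - order 4 (Mouse): customer_id=4 -> matches Grace
  - order 5 (Stapler): customer_id=2 -> matches Yara
  - order 6 (Speaker): customer_id=NULL, no match -> dropped
So 2 of 6 rows are dropped.

SQL:
SELECT a.product, b.name AS customer
FROM orders a
INNER JOIN customers b ON a.customer_id = b.id

Result:
product | customer
--------+---------
Laptop  | Aaron   
Desk    | Pete    
Mouse   | Grace   
Stapler | Yara    


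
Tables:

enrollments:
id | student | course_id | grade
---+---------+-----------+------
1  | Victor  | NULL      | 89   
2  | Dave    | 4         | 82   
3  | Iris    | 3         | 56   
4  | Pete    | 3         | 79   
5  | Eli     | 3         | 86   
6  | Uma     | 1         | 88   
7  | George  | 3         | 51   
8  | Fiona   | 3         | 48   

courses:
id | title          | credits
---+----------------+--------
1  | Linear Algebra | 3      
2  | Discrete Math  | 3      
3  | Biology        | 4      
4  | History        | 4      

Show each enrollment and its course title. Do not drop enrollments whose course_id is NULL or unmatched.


LEFT JOIN keeps every row from enrollments (the left table); where course_id has no match in courses, the course columns become NULL. Walk through each enrollment:
  - enrollment 1 (Victor): course_id=NULL, no match -> kept with NULL
  - enrollment 2 (Dave): course_id=4 -> matches History
  - enrollment 3 (Iris): course_id=3 -> matches Biology
  - enrollment 4 (Pete): course_id=3 -> matches Biology
  - enrollment 5 (Eli): course_id=3 -> matches Biology
  - enrollment 6 (Uma): course_id=1 -> matches Linear Algebra
  - enrollment 7 (George): course_id=3 -> matches Biology
  - enrollment 8 (Fiona): course_id=3 -> matches Biology
All 8 rows appear; 1 has NULL course.

SQL:
SELECT a.student, b.title AS course
FROM enrollments a
LEFT JOIN courses b ON a.course_id = b.id

Result:
student | course        
--------+---------------
Victor  | NULL          
Dave    | History       
Iris    | Biology       
Pete    | Biology       
Eli     | Biology       
Uma     | Linear Algebra
George  | Biology       
Fiona   | Biology       


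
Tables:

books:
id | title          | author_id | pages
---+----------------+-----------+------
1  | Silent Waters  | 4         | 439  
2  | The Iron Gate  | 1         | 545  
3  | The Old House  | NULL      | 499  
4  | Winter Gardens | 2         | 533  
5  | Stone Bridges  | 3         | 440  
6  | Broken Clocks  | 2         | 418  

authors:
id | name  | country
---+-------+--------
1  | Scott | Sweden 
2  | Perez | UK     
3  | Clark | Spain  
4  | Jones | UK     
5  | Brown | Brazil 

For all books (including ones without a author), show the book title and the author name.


LEFT JOIN keeps every row from books (the left table); where author_id has no match in authors, the author columns become NULL. Walk through each book:
  - book 1 (Silent Waters): author_id=4 -> matches Jones
  - book 2 (The Iron Gate): author_id=1 -> matches Scott
  - book 3 (The Old House): author_id=NULL, no match -> kept with NULL
  - book 4 (Winter Gardens): author_id=2 -> matches Perez
  - book 5 (Stone Bridges): author_id=3 -> matches Clark
  - book 6 (Broken Clocks): author_id=2 -> matches Perez
All 6 rows appear; 1 has NULL author.

SQL:
SELECT a.title, b.name AS author
FROM books a
LEFT JOIN authors b ON a.author_id = b.id

Result:
title          | author
---------------+-------
Silent Waters  | Jones 
The Iron Gate  | Scott 
The Old House  | NULL  
Winter Gardens | Perez 
Stone Bridges  | Clark 
Broken Clocks  | Perez 


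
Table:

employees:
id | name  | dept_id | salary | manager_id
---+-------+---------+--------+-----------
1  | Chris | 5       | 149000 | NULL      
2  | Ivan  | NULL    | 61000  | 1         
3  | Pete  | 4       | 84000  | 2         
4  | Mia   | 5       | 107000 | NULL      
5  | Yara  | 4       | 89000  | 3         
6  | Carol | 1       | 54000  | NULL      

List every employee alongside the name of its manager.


This is a self-join: employees is joined to a second copy of itself, matching each row's manager_id to another row's id. Use LEFT JOIN so rows with manager_id=NULL are kept.
  - employee 1 (Chris): manager_id=NULL -> NULL
  - employee 2 (Ivan): manager_id=1 -> Chris
  - employee 3 (Pete): manager_id=2 -> Ivan
  - employee 4 (Mia): manager_id=NULL -> NULL
  - employee 5 (Yara): manager_id=3 -> Pete
  - employee 6 (Carol): manager_id=NULL -> NULL

SQL:
SELECT a.name AS item, b.name AS manager
FROM employees a
LEFT JOIN employees b ON a.manager_id = b.id

Result:
item  | manager
------+--------
Chris | NULL   
Ivan  | Chris  
Pete  | Ivan   
Mia   | NULL   
Yara  | Pete   
Carol | NULL   


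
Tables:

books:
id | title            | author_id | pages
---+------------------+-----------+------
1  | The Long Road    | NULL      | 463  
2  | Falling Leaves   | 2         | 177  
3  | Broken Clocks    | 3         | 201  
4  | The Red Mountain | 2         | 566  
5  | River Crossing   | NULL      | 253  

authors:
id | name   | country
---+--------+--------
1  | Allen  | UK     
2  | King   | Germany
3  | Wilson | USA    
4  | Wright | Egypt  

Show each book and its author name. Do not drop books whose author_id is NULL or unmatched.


LEFT JOIN keeps every row from books (the left table); where author_id has no match in authors, the author columns become NULL. Walk through each book:
  - book 1 (The Long Road): author_id=NULL, no match -> kept with NULL
  - book 2 (Falling Leaves): author_id=2 -> matches King
  - book 3 (Broken Clocks): author_id=3 -> matches Wilson
  - book 4 (The Red Mountain): author_id=2 -> matches King
  - book 5 (River Crossing): author_id=NULL, no match -> kept with NULL
All 5 rows appear; 2 have NULL author.

SQL:
SELECT a.title, b.name AS author
FROM books a
LEFT JOIN authors b ON a.author_id = b.id

Result:
title            | author
-----------------+-------
The Long Road    | NULL  
Falling Leaves   | King  
Broken Clocks    | Wilson
The Red Mountain | King  
River Crossing   | NULL  


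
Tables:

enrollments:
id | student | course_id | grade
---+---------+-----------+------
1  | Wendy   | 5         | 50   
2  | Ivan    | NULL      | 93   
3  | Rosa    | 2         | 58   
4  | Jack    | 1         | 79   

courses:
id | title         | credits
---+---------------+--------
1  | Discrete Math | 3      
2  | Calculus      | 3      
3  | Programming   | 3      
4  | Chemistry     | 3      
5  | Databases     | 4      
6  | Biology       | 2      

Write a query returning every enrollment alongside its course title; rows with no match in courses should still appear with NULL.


LEFT JOIN keeps every row from enrollments (the left table); where course_id has no match in courses, the course columns become NULL. Walk through each enrollment:
  - enrollment 1 (Wendy): course_id=5 -> matches Databases
  - enrollment 2 (Ivan): course_id=NULL, no match -> kept with NULL
  - enrollment 3 (Rosa): course_id=2 -> matches Calculus
  - enrollment 4 (Jack): course_id=1 -> matches Discrete Math
All 4 rows appear; 1 has NULL course.

SQL:
SELECT a.student, b.title AS course
FROM enrollments a
LEFT JOIN courses b ON a.course_id = b.id

Result:
student | course       
--------+--------------
Wendy   | Databases    
Ivan    | NULL         
Rosa    | Calculus     
Jack    | Discrete Math


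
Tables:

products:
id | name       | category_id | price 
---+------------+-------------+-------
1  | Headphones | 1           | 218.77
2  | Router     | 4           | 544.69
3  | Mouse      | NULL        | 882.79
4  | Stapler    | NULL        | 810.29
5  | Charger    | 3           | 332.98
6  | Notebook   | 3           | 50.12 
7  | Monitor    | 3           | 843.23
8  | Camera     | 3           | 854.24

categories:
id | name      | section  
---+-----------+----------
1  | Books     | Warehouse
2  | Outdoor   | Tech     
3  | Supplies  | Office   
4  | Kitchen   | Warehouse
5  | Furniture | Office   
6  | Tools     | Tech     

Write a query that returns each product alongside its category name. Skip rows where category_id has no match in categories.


INNER JOIN keeps only products rows whose category_id matches an id in categories. Walk through each product:
  - product 1 (Headphones): category_id=1 -> matches Books
  - product 2 (Router): category_id=4 -> matches Kitchen
  - product 3 (Mouse): category_id=NULL, no match -> dropped
  - product 4 (Stapler): category_id=NULL, no match -> dropped
  - product 5 (Charger): category_id=3 -> matches Supplies
  - product 6 (Notebook): category_id=3 -> matches Supplies
  - product 7 (Monitor): category_id=3 -> matches Supplies
  - product 8 (Camera): category_id=3 -> matches Supplies
So 2 of 8 rows are dropped.

SQL:
SELECT a.name, b.name AS category
FROM products a
INNER JOIN categories b ON a.category_id = b.id

Result:
name       | category
-----------+---------
Headphones | Books   
Router     | Kitchen 
Charger    | Supplies
Notebook   | Supplies
Monitor    | Supplies
Camera     | Supplies


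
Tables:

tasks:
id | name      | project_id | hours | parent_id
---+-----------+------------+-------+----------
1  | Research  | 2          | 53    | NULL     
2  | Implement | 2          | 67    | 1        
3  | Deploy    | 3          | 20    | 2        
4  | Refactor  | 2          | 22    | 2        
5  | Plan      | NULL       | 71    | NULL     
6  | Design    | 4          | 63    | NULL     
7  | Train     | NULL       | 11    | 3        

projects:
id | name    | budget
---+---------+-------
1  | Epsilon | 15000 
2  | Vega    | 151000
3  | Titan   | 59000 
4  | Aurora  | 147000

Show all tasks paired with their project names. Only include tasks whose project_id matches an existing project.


INNER JOIN keeps only tasks rows whose project_id matches an id in projects. Walk through each task:
  - task 1 (Research): project_id=2 -> matches Vega
  - task 2 (Implement): project_id=2 -> matches Vega
  - task 3 (Deploy): project_id=3 -> matches Titan
  - task 4 (Refactor): project_id=2 -> matches Vega
  - task 5 (Plan): project_id=NULL, no match -> dropped
  - task 6 (Design): project_id=4 -> matches Aurora
  - task 7 (Train): project_id=NULL, no match -> dropped
So 2 of 7 rows are dropped.

SQL:
SELECT a.name, b.name AS project
FROM tasks a
INNER JOIN projects b ON a.project_id = b.id

Result:
name      | project
----------+--------
Research  | Vega   
Implement | Vega   
Deploy    | Titan  
Refactor  | Vega   
Design    | Aurora 


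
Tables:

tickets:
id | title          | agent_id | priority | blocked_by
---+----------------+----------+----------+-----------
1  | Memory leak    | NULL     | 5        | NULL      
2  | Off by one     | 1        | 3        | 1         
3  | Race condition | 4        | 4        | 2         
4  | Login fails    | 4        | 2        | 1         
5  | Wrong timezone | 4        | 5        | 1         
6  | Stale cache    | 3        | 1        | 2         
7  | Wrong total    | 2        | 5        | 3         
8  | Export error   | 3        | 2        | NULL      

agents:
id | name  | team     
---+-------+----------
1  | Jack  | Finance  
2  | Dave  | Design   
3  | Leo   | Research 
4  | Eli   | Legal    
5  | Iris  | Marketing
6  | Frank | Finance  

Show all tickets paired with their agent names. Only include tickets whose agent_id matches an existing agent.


INNER JOIN keeps only tickets rows whose agent_id matches an id in agents. Walk through each ticket:
  - ticket 1 (Memory leak): agent_id=NULL, no match -> dropped
  - ticket 2 (Off by one): agent_id=1 -> matches Jack
  - ticket 3 (Race condition): agent_id=4 -> matches Eli
  - ticket 4 (Login fails): agent_id=4 -> matches Eli
  - ticket 5 (Wrong timezone): agent_id=4 -> matches Eli
  - ticket 6 (Stale cache): agent_id=3 -> matches Leo
  - ticket 7 (Wrong total): agent_id=2 -> matches Dave
  - ticket 8 (Export error): agent_id=3 -> matches Leo
So 1 of 8 rows is dropped.

SQL:
SELECT a.title, b.name AS agent
FROM tickets a
INNER JOIN agents b ON a.agent_id = b.id

Result:
title          | agent
---------------+------
Off by one     | Jack 
Race condition | Eli  
Login fails    | Eli  
Wrong timezone | Eli  
Stale cache    | Leo  
Wrong total    | Dave 
Export error   | Leo  
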